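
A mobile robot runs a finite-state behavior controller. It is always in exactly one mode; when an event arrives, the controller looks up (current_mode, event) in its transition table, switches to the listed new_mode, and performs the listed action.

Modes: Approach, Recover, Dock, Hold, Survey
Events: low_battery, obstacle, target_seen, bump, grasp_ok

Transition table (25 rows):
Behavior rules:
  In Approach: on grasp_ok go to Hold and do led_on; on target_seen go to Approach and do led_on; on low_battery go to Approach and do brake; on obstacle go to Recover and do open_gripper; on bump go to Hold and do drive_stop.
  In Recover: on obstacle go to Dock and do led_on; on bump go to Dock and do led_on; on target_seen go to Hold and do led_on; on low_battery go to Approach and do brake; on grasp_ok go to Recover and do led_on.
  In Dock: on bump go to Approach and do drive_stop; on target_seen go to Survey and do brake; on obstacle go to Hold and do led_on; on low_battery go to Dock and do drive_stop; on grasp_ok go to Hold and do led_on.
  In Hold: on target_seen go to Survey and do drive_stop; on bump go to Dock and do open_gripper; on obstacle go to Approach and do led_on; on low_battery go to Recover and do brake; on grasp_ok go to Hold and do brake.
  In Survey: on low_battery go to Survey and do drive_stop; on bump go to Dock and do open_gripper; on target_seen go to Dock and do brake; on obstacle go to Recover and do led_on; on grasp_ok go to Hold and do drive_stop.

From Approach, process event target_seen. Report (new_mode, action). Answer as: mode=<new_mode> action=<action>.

mode=Approach action=led_on

current mode = Approach; filter table to that mode:
  (Approach, grasp_ok) → (Hold, led_on)
  (Approach, target_seen) → (Approach, led_on)  ← event matches
  (Approach, low_battery) → (Approach, brake)
  (Approach, obstacle) → (Recover, open_gripper)
  (Approach, bump) → (Hold, drive_stop)
event = target_seen selects (Approach, led_on)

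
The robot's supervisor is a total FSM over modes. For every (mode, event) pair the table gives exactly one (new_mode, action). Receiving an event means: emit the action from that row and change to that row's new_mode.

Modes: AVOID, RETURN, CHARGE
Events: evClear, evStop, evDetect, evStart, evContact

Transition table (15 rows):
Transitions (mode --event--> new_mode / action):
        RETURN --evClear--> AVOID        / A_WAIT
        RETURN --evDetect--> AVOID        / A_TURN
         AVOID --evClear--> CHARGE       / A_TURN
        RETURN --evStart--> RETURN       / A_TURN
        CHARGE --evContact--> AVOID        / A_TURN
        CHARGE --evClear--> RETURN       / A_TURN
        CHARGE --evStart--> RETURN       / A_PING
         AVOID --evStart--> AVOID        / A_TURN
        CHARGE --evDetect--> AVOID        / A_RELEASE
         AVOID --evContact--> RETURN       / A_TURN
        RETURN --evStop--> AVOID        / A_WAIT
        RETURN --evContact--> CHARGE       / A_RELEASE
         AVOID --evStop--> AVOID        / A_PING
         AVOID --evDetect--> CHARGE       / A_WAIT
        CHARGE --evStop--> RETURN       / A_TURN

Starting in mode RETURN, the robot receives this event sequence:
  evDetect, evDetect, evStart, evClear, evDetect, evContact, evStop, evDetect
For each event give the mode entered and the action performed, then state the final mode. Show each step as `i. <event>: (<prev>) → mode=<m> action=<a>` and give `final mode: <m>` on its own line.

1. evDetect: (RETURN) → mode=AVOID action=A_TURN
2. evDetect: (AVOID) → mode=CHARGE action=A_WAIT
3. evStart: (CHARGE) → mode=RETURN action=A_PING
4. evClear: (RETURN) → mode=AVOID action=A_WAIT
5. evDetect: (AVOID) → mode=CHARGE action=A_WAIT
6. evContact: (CHARGE) → mode=AVOID action=A_TURN
7. evStop: (AVOID) → mode=AVOID action=A_PING
8. evDetect: (AVOID) → mode=CHARGE action=A_WAIT

final mode: CHARGE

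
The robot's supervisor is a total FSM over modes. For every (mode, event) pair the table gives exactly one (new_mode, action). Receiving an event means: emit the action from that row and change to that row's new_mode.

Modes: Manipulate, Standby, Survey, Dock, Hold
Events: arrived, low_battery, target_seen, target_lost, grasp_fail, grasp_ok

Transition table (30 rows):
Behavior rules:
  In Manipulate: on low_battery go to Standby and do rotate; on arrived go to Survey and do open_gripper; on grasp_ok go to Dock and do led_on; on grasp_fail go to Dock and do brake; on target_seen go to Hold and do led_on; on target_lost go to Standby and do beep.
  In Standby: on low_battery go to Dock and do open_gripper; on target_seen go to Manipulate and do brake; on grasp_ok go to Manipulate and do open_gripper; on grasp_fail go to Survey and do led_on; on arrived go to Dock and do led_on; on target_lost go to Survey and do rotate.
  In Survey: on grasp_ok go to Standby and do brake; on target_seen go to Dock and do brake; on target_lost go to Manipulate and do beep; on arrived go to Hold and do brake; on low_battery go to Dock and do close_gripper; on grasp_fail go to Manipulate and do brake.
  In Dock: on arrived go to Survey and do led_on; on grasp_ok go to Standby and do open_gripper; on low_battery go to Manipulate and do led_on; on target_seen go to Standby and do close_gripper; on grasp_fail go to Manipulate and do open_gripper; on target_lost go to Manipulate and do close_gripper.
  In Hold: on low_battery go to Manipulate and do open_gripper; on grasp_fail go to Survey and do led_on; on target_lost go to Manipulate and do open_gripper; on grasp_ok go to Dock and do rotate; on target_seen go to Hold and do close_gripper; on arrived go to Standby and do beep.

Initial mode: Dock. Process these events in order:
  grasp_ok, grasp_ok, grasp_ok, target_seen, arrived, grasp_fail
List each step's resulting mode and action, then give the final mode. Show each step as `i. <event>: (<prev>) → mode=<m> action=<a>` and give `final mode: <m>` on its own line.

final mode: Manipulate

1. grasp_ok: (Dock) → mode=Standby action=open_gripper
2. grasp_ok: (Standby) → mode=Manipulate action=open_gripper
3. grasp_ok: (Manipulate) → mode=Dock action=led_on
4. target_seen: (Dock) → mode=Standby action=close_gripper
5. arrived: (Standby) → mode=Dock action=led_on
6. grasp_fail: (Dock) → mode=Manipulate action=open_gripper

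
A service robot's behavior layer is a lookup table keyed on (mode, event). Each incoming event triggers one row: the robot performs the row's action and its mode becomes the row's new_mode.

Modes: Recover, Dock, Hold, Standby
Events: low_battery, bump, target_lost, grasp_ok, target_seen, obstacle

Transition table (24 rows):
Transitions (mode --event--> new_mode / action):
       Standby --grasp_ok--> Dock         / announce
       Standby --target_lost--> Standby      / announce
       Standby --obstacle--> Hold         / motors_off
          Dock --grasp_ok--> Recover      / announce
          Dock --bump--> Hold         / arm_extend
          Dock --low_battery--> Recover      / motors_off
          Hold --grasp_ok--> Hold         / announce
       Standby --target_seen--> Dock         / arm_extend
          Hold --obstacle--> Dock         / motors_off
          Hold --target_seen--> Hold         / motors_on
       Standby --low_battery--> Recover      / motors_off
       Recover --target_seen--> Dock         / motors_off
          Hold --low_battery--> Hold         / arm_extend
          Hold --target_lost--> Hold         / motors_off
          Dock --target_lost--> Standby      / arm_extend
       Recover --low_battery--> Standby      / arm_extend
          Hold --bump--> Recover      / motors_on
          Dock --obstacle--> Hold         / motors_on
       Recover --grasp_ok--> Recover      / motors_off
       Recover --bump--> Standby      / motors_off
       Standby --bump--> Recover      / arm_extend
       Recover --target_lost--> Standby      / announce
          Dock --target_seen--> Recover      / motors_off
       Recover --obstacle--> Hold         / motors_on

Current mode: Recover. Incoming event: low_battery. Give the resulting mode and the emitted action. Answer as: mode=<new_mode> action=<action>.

mode=Standby action=arm_extend

current mode = Recover; filter table to that mode:
  (Recover, target_seen) → (Dock, motors_off)
  (Recover, low_battery) → (Standby, arm_extend)  ← event matches
  (Recover, grasp_ok) → (Recover, motors_off)
  (Recover, bump) → (Standby, motors_off)
  (Recover, target_lost) → (Standby, announce)
  (Recover, obstacle) → (Hold, motors_on)
event = low_battery selects (Standby, arm_extend)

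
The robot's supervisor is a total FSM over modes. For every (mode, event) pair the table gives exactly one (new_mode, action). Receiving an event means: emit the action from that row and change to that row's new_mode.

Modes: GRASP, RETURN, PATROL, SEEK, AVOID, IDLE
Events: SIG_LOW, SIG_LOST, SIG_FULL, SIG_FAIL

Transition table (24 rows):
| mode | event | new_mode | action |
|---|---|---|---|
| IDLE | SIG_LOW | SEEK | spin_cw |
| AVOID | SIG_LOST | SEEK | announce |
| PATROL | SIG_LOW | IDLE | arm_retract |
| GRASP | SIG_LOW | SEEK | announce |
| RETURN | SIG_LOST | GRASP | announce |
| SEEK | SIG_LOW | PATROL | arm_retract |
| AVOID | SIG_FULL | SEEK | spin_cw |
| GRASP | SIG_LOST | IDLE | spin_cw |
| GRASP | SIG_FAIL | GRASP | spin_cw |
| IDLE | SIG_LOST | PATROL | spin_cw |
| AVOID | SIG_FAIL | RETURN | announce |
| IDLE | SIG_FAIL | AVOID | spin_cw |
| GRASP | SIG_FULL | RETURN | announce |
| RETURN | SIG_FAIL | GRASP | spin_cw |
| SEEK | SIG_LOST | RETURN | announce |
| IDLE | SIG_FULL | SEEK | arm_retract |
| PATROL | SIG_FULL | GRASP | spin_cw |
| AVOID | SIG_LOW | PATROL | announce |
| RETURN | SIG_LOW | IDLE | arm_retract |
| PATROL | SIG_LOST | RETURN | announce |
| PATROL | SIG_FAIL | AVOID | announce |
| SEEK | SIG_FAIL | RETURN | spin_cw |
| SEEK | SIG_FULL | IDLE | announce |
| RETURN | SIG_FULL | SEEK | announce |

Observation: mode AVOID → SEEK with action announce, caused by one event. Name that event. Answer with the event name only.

SIG_LOST

try SIG_LOW: (AVOID, SIG_LOW) → (PATROL, announce)
try SIG_LOST: (AVOID, SIG_LOST) → (SEEK, announce)  ← matches
try SIG_FULL: (AVOID, SIG_FULL) → (SEEK, spin_cw)
try SIG_FAIL: (AVOID, SIG_FAIL) → (RETURN, announce)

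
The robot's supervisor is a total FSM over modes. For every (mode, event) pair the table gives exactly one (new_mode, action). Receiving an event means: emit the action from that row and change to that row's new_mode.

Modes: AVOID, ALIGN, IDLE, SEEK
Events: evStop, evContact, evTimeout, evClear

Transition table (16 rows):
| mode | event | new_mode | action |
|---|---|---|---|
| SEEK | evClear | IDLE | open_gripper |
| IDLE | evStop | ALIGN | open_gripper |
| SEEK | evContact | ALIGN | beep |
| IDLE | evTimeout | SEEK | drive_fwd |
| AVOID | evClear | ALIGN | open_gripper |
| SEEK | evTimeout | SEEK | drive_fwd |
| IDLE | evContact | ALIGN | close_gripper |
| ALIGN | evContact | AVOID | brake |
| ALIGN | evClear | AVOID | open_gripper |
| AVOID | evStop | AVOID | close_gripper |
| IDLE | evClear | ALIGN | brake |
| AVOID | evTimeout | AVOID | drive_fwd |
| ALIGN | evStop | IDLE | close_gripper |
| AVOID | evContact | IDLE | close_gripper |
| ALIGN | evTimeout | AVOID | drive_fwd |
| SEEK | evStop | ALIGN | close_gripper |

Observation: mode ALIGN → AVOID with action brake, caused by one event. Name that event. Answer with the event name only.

try evStop: (ALIGN, evStop) → (IDLE, close_gripper)
try evContact: (ALIGN, evContact) → (AVOID, brake)  ← matches
try evTimeout: (ALIGN, evTimeout) → (AVOID, drive_fwd)
try evClear: (ALIGN, evClear) → (AVOID, open_gripper)

evContact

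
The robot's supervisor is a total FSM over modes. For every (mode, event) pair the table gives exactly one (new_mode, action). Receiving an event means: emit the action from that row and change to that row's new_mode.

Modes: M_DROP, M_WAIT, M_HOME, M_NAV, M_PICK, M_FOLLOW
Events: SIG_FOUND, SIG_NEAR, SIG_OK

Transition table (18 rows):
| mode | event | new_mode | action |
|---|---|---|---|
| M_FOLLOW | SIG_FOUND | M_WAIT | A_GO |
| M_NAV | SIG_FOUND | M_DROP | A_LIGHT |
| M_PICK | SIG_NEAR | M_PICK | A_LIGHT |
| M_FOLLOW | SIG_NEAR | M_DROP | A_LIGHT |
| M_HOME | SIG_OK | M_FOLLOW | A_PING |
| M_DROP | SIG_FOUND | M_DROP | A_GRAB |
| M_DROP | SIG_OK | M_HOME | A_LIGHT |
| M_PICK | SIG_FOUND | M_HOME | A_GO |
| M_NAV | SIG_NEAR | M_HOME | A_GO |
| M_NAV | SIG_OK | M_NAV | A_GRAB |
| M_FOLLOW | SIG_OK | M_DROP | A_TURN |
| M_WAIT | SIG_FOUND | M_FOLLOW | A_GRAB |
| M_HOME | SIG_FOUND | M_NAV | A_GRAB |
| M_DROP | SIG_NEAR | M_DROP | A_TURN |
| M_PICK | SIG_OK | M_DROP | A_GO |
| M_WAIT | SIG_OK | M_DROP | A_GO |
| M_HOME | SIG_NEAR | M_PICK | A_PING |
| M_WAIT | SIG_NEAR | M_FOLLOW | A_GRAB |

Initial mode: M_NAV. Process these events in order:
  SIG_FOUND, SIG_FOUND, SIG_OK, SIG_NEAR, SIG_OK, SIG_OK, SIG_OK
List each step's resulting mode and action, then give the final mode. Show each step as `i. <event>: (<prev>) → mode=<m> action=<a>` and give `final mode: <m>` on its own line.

1. SIG_FOUND: (M_NAV) → mode=M_DROP action=A_LIGHT
2. SIG_FOUND: (M_DROP) → mode=M_DROP action=A_GRAB
3. SIG_OK: (M_DROP) → mode=M_HOME action=A_LIGHT
4. SIG_NEAR: (M_HOME) → mode=M_PICK action=A_PING
5. SIG_OK: (M_PICK) → mode=M_DROP action=A_GO
6. SIG_OK: (M_DROP) → mode=M_HOME action=A_LIGHT
7. SIG_OK: (M_HOME) → mode=M_FOLLOW action=A_PING

final mode: M_FOLLOW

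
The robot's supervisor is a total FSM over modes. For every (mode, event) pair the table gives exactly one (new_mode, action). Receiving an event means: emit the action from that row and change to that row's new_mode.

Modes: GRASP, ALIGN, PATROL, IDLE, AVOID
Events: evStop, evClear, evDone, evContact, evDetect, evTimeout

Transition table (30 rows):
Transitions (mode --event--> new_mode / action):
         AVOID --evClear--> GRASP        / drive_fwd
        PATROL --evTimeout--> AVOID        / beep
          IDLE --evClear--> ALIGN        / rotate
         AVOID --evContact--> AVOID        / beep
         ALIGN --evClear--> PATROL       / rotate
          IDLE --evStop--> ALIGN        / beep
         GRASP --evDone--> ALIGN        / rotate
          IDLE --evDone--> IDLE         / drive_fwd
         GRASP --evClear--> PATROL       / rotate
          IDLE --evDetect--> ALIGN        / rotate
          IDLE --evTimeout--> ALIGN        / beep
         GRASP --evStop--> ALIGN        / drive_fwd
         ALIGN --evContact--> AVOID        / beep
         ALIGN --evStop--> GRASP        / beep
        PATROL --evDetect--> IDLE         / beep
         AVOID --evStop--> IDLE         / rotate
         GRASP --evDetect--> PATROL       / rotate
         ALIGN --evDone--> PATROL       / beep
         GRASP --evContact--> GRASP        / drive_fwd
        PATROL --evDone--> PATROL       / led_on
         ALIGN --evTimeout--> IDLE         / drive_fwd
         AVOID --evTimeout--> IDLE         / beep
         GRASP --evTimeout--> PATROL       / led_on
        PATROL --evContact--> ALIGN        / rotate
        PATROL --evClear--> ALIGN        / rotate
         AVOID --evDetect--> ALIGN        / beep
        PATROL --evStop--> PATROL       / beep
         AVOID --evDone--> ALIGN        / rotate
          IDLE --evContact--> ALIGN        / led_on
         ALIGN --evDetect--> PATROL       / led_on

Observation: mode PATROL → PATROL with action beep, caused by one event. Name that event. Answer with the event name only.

try evStop: (PATROL, evStop) → (PATROL, beep)  ← matches
try evClear: (PATROL, evClear) → (ALIGN, rotate)
try evDone: (PATROL, evDone) → (PATROL, led_on)
try evContact: (PATROL, evContact) → (ALIGN, rotate)
try evDetect: (PATROL, evDetect) → (IDLE, beep)
try evTimeout: (PATROL, evTimeout) → (AVOID, beep)

evStop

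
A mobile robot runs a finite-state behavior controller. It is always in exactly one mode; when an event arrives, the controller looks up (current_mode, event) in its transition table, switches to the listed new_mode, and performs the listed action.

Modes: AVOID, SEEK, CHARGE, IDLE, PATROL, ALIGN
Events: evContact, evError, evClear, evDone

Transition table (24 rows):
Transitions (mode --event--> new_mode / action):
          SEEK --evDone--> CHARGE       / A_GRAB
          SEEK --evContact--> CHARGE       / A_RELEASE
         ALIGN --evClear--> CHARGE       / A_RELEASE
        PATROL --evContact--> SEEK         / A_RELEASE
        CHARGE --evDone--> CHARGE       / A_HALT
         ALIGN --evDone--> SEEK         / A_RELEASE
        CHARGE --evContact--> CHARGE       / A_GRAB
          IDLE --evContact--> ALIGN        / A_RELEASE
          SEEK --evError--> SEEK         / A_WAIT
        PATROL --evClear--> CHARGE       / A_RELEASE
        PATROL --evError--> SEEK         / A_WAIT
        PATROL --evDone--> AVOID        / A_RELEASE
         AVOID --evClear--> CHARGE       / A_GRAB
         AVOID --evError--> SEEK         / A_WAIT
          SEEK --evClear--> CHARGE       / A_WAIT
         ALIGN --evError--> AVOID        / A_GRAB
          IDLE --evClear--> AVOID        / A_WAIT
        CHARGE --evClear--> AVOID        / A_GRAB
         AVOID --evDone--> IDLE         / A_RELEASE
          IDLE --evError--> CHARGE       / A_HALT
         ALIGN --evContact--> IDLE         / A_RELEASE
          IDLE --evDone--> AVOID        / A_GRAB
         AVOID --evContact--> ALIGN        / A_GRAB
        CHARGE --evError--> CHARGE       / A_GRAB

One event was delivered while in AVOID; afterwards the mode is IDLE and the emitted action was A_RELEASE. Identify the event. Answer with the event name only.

evDone

try evContact: (AVOID, evContact) → (ALIGN, A_GRAB)
try evError: (AVOID, evError) → (SEEK, A_WAIT)
try evClear: (AVOID, evClear) → (CHARGE, A_GRAB)
try evDone: (AVOID, evDone) → (IDLE, A_RELEASE)  ← matches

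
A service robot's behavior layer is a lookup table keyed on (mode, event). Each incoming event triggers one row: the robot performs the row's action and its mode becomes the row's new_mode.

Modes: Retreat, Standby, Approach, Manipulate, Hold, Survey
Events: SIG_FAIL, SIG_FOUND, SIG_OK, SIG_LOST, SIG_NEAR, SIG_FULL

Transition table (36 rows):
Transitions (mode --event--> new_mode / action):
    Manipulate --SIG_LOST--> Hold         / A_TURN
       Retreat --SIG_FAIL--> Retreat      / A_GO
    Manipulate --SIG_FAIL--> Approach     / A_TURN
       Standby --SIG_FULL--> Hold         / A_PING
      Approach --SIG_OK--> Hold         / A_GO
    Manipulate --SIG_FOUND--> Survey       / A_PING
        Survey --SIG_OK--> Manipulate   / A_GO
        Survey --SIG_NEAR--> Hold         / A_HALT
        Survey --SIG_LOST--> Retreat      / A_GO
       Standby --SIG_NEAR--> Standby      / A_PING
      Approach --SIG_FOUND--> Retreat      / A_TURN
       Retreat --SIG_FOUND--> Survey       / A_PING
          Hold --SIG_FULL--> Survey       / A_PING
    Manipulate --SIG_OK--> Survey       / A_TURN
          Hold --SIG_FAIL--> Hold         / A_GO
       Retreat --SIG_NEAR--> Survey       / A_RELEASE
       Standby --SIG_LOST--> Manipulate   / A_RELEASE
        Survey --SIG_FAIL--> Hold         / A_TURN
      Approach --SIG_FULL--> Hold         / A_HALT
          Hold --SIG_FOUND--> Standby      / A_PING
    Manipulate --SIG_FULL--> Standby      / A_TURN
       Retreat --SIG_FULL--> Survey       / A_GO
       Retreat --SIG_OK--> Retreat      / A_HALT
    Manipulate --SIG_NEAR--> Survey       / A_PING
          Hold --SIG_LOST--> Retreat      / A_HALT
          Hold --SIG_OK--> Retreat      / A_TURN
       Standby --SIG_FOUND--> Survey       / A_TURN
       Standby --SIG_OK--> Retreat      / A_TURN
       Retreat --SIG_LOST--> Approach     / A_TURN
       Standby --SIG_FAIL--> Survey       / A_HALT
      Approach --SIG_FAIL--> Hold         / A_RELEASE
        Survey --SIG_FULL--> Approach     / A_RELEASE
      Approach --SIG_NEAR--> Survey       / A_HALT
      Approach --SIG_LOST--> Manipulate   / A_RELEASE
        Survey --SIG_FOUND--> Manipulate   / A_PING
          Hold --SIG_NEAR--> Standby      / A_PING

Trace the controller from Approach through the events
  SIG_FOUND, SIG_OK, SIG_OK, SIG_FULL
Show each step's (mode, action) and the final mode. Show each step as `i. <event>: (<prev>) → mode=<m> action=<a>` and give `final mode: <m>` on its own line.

1. SIG_FOUND: (Approach) → mode=Retreat action=A_TURN
2. SIG_OK: (Retreat) → mode=Retreat action=A_HALT
3. SIG_OK: (Retreat) → mode=Retreat action=A_HALT
4. SIG_FULL: (Retreat) → mode=Survey action=A_GO

final mode: Survey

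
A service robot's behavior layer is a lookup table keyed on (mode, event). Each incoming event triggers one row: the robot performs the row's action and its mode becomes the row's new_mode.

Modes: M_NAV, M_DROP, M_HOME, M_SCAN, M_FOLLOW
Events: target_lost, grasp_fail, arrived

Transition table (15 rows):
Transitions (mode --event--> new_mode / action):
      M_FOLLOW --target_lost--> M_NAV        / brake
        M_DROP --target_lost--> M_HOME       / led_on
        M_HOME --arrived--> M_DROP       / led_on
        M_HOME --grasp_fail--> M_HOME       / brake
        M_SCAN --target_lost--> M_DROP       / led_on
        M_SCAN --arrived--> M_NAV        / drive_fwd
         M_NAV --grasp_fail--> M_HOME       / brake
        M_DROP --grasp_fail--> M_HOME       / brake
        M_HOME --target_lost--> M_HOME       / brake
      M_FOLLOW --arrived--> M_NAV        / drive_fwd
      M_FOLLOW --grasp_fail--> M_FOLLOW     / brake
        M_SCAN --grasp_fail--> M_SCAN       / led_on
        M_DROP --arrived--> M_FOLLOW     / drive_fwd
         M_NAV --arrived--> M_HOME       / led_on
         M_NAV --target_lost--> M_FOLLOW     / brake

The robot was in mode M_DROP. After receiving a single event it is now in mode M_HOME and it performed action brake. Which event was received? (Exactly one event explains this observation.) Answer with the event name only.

grasp_fail

try target_lost: (M_DROP, target_lost) → (M_HOME, led_on)
try grasp_fail: (M_DROP, grasp_fail) → (M_HOME, brake)  ← matches
try arrived: (M_DROP, arrived) → (M_FOLLOW, drive_fwd)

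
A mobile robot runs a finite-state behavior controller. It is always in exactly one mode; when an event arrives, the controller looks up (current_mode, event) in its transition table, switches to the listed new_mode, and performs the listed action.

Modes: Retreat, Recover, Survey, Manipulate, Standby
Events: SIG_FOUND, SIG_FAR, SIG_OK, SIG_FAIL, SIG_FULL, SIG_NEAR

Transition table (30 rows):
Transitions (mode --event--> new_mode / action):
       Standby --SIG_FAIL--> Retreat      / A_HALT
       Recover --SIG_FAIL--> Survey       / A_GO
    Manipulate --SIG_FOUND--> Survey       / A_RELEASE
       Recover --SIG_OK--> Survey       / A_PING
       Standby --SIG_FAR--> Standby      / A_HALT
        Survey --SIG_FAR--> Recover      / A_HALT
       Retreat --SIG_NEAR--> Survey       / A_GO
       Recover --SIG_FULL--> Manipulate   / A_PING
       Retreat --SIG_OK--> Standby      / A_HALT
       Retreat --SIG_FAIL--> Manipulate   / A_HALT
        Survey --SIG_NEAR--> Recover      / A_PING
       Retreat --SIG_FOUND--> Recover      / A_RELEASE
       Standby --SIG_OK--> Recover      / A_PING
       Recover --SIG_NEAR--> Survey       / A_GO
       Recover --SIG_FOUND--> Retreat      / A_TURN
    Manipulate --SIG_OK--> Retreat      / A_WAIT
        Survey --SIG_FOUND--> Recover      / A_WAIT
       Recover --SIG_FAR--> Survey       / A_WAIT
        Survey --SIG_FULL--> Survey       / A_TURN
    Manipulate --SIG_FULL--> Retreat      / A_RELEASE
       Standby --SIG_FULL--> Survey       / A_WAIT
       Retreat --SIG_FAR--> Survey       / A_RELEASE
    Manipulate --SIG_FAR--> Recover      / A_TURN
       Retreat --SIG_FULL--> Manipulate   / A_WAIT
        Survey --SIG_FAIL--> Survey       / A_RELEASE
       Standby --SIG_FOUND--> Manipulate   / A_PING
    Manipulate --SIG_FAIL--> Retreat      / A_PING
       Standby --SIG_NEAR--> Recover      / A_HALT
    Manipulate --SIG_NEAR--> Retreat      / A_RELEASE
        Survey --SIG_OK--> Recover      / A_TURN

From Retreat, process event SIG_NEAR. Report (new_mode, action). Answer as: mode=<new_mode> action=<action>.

current mode = Retreat; filter table to that mode:
  (Retreat, SIG_NEAR) → (Survey, A_GO)  ← event matches
  (Retreat, SIG_OK) → (Standby, A_HALT)
  (Retreat, SIG_FAIL) → (Manipulate, A_HALT)
  (Retreat, SIG_FOUND) → (Recover, A_RELEASE)
  (Retreat, SIG_FAR) → (Survey, A_RELEASE)
  (Retreat, SIG_FULL) → (Manipulate, A_WAIT)
event = SIG_NEAR selects (Survey, A_GO)

mode=Survey action=A_GO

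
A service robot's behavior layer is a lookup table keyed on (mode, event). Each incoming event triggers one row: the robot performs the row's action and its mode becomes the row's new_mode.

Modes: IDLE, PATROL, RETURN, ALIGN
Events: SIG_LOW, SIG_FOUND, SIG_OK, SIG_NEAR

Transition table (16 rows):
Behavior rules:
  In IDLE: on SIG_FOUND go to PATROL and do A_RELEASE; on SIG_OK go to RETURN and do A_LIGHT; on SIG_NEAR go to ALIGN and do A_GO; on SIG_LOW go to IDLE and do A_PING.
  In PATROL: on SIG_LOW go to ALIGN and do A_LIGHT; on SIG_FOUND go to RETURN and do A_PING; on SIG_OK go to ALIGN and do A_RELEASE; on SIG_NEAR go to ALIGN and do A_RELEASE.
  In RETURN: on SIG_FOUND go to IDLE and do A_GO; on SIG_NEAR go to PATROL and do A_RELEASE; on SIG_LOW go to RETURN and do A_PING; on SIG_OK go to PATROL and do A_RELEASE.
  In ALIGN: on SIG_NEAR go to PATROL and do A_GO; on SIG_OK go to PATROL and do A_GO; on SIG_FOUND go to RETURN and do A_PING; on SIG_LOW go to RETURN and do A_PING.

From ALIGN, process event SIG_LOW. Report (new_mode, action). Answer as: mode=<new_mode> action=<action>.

current mode = ALIGN; filter table to that mode:
  (ALIGN, SIG_NEAR) → (PATROL, A_GO)
  (ALIGN, SIG_OK) → (PATROL, A_GO)
  (ALIGN, SIG_FOUND) → (RETURN, A_PING)
  (ALIGN, SIG_LOW) → (RETURN, A_PING)  ← event matches
event = SIG_LOW selects (RETURN, A_PING)

mode=RETURN action=A_PING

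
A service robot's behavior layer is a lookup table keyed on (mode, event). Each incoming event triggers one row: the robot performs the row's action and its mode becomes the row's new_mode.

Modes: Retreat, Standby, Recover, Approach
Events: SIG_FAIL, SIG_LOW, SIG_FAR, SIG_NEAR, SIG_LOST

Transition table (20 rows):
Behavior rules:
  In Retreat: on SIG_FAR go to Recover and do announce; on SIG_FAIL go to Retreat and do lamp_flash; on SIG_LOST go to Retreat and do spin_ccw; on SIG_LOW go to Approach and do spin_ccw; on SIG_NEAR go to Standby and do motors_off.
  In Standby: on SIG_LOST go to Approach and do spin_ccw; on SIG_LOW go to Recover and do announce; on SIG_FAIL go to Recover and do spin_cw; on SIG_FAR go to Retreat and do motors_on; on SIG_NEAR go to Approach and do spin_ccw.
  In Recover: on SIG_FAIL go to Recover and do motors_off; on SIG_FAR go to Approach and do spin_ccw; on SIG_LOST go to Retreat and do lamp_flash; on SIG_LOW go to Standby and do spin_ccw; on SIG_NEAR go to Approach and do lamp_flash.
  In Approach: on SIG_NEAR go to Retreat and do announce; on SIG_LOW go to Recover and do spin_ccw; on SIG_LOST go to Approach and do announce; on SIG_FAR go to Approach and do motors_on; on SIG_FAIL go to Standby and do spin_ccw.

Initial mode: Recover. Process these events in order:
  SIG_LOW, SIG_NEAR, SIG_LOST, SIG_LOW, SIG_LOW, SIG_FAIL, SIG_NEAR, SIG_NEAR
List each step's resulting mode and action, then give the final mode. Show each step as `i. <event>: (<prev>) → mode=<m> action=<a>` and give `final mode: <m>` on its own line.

1. SIG_LOW: (Recover) → mode=Standby action=spin_ccw
2. SIG_NEAR: (Standby) → mode=Approach action=spin_ccw
3. SIG_LOST: (Approach) → mode=Approach action=announce
4. SIG_LOW: (Approach) → mode=Recover action=spin_ccw
5. SIG_LOW: (Recover) → mode=Standby action=spin_ccw
6. SIG_FAIL: (Standby) → mode=Recover action=spin_cw
7. SIG_NEAR: (Recover) → mode=Approach action=lamp_flash
8. SIG_NEAR: (Approach) → mode=Retreat action=announce

final mode: Retreat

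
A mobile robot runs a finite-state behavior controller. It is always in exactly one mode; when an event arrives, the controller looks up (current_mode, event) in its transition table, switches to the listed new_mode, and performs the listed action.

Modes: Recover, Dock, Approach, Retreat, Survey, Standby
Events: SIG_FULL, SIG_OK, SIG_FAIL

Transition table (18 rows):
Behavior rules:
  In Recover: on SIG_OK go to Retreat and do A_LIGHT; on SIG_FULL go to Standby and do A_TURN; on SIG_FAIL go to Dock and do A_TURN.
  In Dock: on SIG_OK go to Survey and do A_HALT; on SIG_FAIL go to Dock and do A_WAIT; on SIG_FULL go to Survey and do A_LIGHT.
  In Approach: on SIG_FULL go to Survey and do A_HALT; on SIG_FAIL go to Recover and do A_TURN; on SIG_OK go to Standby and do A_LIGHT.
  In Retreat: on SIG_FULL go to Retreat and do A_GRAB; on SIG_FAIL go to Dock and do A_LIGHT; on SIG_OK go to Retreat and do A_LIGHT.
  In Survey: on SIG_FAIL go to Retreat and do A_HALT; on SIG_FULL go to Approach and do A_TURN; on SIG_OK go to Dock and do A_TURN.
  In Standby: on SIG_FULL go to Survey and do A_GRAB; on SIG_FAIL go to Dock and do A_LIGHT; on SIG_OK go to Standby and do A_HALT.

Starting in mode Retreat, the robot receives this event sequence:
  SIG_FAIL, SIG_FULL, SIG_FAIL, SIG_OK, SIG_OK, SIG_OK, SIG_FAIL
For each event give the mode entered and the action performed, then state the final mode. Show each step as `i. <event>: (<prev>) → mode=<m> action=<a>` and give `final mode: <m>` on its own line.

final mode: Dock

1. SIG_FAIL: (Retreat) → mode=Dock action=A_LIGHT
2. SIG_FULL: (Dock) → mode=Survey action=A_LIGHT
3. SIG_FAIL: (Survey) → mode=Retreat action=A_HALT
4. SIG_OK: (Retreat) → mode=Retreat action=A_LIGHT
5. SIG_OK: (Retreat) → mode=Retreat action=A_LIGHT
6. SIG_OK: (Retreat) → mode=Retreat action=A_LIGHT
7. SIG_FAIL: (Retreat) → mode=Dock action=A_LIGHT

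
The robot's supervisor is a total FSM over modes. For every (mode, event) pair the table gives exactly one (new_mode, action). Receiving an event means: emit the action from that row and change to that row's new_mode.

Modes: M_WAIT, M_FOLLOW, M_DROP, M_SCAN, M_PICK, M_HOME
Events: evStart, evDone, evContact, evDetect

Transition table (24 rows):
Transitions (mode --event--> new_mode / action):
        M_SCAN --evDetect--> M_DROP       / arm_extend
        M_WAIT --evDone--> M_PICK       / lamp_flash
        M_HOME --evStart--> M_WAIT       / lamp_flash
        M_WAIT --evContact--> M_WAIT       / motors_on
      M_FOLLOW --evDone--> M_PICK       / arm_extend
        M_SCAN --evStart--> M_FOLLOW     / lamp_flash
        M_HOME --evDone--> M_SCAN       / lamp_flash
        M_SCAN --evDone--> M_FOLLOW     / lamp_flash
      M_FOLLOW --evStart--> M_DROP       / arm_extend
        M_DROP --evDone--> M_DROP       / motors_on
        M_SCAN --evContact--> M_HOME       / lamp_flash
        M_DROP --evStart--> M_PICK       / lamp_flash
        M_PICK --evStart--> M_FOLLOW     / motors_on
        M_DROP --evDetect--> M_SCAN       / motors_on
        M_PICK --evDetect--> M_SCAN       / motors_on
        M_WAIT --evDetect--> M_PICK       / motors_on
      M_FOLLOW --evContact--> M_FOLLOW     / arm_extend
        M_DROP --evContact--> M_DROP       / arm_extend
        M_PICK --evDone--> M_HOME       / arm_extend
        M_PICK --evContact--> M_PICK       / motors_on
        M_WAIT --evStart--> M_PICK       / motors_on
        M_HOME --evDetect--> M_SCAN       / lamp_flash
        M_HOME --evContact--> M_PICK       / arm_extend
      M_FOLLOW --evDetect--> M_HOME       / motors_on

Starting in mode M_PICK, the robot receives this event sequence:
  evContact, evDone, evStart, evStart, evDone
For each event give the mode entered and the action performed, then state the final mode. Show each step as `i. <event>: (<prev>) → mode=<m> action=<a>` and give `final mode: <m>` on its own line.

1. evContact: (M_PICK) → mode=M_PICK action=motors_on
2. evDone: (M_PICK) → mode=M_HOME action=arm_extend
3. evStart: (M_HOME) → mode=M_WAIT action=lamp_flash
4. evStart: (M_WAIT) → mode=M_PICK action=motors_on
5. evDone: (M_PICK) → mode=M_HOME action=arm_extend

final mode: M_HOME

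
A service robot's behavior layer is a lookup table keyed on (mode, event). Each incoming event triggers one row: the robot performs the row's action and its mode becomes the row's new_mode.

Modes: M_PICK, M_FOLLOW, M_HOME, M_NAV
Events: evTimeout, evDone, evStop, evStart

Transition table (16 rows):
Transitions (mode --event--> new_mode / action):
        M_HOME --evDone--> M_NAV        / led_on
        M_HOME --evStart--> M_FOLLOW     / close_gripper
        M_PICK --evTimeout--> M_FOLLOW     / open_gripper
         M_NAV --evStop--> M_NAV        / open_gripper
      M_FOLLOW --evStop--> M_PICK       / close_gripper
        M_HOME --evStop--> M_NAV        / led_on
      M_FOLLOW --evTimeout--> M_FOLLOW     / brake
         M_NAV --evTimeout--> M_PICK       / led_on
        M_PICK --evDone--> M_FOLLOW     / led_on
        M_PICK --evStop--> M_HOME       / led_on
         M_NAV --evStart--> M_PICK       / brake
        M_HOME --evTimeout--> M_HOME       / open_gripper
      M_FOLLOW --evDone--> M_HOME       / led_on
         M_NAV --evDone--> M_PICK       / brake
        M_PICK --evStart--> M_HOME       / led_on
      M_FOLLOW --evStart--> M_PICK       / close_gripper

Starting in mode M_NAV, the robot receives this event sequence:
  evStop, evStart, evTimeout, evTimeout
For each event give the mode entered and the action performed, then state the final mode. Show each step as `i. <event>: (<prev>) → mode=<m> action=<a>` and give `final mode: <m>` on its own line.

final mode: M_FOLLOW

1. evStop: (M_NAV) → mode=M_NAV action=open_gripper
2. evStart: (M_NAV) → mode=M_PICK action=brake
3. evTimeout: (M_PICK) → mode=M_FOLLOW action=open_gripper
4. evTimeout: (M_FOLLOW) → mode=M_FOLLOW action=brake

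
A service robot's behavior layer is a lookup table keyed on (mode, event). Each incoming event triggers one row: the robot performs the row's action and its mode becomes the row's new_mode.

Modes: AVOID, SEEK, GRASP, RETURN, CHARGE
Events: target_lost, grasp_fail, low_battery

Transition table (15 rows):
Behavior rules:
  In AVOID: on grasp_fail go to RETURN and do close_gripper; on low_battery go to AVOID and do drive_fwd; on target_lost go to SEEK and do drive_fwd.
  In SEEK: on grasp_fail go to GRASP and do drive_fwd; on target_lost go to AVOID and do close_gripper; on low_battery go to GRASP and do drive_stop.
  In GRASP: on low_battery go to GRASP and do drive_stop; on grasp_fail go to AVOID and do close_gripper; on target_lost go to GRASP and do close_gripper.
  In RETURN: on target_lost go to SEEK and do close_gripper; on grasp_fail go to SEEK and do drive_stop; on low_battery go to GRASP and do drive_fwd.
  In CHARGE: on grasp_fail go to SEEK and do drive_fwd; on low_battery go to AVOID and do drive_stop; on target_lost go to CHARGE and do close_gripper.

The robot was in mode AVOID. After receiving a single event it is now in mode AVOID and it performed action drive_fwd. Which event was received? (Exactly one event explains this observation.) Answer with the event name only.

low_battery

try target_lost: (AVOID, target_lost) → (SEEK, drive_fwd)
try grasp_fail: (AVOID, grasp_fail) → (RETURN, close_gripper)
try low_battery: (AVOID, low_battery) → (AVOID, drive_fwd)  ← matches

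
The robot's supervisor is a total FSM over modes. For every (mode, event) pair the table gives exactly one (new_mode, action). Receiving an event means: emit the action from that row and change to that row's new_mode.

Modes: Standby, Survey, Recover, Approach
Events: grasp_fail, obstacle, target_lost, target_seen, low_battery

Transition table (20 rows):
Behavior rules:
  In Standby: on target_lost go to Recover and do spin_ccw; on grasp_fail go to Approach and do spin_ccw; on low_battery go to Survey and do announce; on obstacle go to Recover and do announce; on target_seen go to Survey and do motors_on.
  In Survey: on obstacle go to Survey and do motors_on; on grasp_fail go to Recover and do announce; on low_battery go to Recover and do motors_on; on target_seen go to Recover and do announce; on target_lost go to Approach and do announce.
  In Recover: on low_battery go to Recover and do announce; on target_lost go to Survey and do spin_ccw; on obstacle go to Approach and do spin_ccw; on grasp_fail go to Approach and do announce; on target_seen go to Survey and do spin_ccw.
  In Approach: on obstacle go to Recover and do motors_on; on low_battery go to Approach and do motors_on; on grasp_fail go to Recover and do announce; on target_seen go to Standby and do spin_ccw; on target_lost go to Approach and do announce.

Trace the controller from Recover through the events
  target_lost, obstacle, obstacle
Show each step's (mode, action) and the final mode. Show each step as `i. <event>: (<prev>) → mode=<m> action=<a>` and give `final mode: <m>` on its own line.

1. target_lost: (Recover) → mode=Survey action=spin_ccw
2. obstacle: (Survey) → mode=Survey action=motors_on
3. obstacle: (Survey) → mode=Survey action=motors_on

final mode: Survey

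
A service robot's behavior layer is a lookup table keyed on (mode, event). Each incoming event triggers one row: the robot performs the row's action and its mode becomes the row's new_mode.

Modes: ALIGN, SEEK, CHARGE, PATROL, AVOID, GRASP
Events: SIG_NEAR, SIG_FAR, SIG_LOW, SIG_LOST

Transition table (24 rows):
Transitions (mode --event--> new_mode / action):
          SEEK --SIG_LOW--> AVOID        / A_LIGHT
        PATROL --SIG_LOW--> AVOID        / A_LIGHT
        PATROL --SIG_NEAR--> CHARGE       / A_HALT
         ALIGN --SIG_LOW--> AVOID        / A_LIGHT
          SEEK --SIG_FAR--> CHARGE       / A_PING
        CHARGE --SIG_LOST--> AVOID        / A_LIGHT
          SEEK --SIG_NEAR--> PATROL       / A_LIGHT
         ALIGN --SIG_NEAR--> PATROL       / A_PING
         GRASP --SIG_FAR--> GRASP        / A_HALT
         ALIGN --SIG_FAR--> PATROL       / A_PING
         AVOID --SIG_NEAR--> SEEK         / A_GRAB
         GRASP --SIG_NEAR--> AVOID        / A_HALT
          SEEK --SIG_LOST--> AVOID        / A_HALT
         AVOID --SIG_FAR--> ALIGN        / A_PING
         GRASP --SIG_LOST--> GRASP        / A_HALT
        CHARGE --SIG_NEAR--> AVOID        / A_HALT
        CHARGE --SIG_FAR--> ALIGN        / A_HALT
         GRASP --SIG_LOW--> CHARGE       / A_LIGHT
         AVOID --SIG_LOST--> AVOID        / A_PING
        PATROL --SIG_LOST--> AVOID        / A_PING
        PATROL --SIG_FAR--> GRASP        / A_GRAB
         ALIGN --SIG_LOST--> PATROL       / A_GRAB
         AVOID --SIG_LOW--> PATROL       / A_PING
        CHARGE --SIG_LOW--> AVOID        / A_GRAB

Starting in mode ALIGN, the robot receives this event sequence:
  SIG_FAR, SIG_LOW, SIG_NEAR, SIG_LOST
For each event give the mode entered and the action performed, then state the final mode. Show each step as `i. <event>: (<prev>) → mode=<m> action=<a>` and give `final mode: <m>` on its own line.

1. SIG_FAR: (ALIGN) → mode=PATROL action=A_PING
2. SIG_LOW: (PATROL) → mode=AVOID action=A_LIGHT
3. SIG_NEAR: (AVOID) → mode=SEEK action=A_GRAB
4. SIG_LOST: (SEEK) → mode=AVOID action=A_HALT

final mode: AVOID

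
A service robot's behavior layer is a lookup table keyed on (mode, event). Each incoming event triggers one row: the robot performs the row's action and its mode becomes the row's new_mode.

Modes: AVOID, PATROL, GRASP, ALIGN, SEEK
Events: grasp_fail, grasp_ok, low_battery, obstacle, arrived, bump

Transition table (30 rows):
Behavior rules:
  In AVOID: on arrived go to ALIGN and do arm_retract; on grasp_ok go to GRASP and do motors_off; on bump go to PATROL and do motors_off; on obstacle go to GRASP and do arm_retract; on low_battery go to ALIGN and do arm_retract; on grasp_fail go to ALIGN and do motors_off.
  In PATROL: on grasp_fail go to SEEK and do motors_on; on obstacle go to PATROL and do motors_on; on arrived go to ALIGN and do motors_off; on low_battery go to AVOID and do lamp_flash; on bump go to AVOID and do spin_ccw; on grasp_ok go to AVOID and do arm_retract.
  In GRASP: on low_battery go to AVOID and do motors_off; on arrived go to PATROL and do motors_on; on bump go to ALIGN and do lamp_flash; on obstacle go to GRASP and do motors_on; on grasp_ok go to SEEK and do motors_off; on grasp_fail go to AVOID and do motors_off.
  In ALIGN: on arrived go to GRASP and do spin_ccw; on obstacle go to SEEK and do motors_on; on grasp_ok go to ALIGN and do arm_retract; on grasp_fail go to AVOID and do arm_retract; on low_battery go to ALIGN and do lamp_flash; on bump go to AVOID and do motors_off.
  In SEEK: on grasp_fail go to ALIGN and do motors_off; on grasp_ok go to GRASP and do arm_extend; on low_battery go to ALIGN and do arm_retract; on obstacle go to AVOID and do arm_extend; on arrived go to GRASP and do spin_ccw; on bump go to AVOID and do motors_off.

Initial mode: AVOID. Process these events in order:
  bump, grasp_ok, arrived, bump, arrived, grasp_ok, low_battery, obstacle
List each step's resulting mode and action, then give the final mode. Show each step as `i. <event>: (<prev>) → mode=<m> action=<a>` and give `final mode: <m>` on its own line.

1. bump: (AVOID) → mode=PATROL action=motors_off
2. grasp_ok: (PATROL) → mode=AVOID action=arm_retract
3. arrived: (AVOID) → mode=ALIGN action=arm_retract
4. bump: (ALIGN) → mode=AVOID action=motors_off
5. arrived: (AVOID) → mode=ALIGN action=arm_retract
6. grasp_ok: (ALIGN) → mode=ALIGN action=arm_retract
7. low_battery: (ALIGN) → mode=ALIGN action=lamp_flash
8. obstacle: (ALIGN) → mode=SEEK action=motors_on

final mode: SEEK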